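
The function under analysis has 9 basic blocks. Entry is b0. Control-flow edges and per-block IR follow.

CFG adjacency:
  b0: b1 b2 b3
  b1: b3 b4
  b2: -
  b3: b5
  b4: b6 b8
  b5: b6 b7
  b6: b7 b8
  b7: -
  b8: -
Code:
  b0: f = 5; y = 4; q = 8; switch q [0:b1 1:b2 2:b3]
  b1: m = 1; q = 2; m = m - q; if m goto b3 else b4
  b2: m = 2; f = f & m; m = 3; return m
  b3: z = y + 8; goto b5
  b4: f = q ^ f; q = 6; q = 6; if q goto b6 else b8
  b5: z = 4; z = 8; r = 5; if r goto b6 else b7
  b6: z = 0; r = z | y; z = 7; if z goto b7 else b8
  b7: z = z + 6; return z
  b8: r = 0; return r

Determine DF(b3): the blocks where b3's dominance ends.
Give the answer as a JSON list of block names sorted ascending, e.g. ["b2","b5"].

Answer: ["b6", "b7"]

Working:
idom tree: b1←b0 b2←b0 b3←b0 b4←b1 b5←b3 b6←b0 b7←b0 b8←b0
Dom at joins:
  b3: preds {b0,b1}: {b0} ∩ {b0,b1} = {b0}; idom=b0
  b6: preds {b4,b5}: {b0,b1,b4} ∩ {b0,b3,b5} = {b0}; idom=b0
  b7: preds {b5,b6}: {b0,b3,b5} ∩ {b0,b6} = {b0}; idom=b0
  b8: preds {b4,b6}: {b0,b1,b4} ∩ {b0,b6} = {b0}; idom=b0

Frontier:
  b3←b0: walk · to b0
  b3←b1: walk b1 to b0
  b6←b4: walk b4→b1 to b0
  b6←b5: walk b5→b3 to b0
  b7←b5: walk b5→b3 to b0
  b7←b6: walk b6 to b0
  b8←b4: walk b4→b1 to b0
  b8←b6: walk b6 to b0
  b0: DF=∅
  b1: DF={b3,b6,b8}
  b2: DF=∅
  b3: DF={b6,b7}
  b4: DF={b6,b8}
  b5: DF={b6,b7}
  b6: DF={b7,b8}
  b7: DF=∅
  b8: DF=∅

DF(b3) = ["b6", "b7"]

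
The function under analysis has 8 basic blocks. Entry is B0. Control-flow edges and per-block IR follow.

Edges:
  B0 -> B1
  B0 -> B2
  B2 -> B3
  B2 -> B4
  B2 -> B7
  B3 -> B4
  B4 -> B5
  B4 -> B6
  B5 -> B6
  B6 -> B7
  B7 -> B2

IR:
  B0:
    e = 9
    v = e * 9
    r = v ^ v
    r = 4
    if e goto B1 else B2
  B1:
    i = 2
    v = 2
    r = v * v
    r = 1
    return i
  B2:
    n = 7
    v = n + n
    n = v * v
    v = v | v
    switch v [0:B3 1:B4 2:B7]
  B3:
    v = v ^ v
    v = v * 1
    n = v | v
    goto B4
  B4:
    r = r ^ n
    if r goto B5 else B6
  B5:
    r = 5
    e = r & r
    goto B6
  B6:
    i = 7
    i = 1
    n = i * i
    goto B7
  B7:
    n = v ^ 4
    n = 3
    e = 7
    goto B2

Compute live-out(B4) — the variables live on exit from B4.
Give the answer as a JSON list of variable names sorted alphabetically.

Answer: ["r", "v"]

Analysis:
def/use:
  B0 def {e,r,v} use ∅
  B1 def {i,r,v} use ∅
  B2 def {n,v} use ∅
  B3 def {n,v} use {v}
  B4 def {r} use {n,r}
  B5 def {e,r} use ∅
  B6 def {i,n} use ∅
  B7 def {e,n} use {v}

Liveness:
  B0: in=∅ out={r}
  B1: in=∅ out=∅
  B2: in={r} out={n,r,v}
  B3: in={r,v} out={n,r,v}
  B4: in={n,r,v} out={r,v}
  B5: in={v} out={r,v}
  B6: in={r,v} out={r,v}
  B7: in={r,v} out={r}

live-out(B4) = ["r", "v"]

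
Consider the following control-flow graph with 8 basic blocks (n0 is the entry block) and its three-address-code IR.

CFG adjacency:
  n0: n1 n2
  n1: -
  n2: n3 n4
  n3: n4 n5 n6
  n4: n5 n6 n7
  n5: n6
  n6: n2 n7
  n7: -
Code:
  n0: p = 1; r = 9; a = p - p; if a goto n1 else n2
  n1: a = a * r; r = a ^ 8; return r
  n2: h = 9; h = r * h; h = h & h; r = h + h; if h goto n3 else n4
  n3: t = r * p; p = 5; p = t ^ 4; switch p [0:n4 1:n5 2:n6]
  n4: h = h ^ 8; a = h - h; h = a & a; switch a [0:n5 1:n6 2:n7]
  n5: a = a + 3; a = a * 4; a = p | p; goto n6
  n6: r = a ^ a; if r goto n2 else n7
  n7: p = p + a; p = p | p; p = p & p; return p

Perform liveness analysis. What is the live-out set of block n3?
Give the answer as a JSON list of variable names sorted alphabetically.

Block summaries:
  n0 def {a,p,r} use ∅
  n1 def {a,r} use {a,r}
  n2 def {h,r} use {r}
  n3 def {p,t} use {p,r}
  n4 def {a,h} use {h}
  n5 def {a} use {a,p}
  n6 def {r} use {a}
  n7 def {p} use {a,p}

Liveness:
  n0 li=∅ lo={a,p,r}
  n1 li={a,r} lo=∅
  n2 li={a,p,r} lo={a,h,p,r}
  n3 li={a,h,p,r} lo={a,h,p}
  n4 li={h,p} lo={a,p}
  n5 li={a,p} lo={a,p}
  n6 li={a,p} lo={a,p,r}
  n7 li={a,p} lo=∅

live-out(n3) = ["a", "h", "p"]

Answer: ["a", "h", "p"]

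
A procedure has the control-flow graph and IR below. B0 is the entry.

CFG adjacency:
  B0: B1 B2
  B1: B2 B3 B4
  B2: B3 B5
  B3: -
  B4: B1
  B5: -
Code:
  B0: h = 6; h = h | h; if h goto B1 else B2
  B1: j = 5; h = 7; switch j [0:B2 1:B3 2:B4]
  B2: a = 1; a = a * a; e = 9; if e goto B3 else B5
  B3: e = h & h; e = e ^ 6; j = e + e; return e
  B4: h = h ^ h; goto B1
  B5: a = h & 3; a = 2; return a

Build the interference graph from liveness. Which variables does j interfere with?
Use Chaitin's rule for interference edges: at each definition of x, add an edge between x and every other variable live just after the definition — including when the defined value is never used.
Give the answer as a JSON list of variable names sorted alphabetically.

Answer: ["e", "h"]

Analysis:
Per-block:
  B0: def={h} ue=∅
  B1: def={h,j} ue=∅
  B2: def={a,e} ue=∅
  B3: def={e,j} ue={h}
  B4: def={h} ue={h}
  B5: def={a} ue={h}

Backward fixpoint:
  B0: in=∅ out={h}
  B1: in=∅ out={h}
  B2: in={h} out={h}
  B3: in={h} out=∅
  B4: in={h} out=∅
  B5: in={h} out=∅

Interference:
  a↔{h}
  e↔{h,j}
  h↔{a,e,j}
  j↔{e,h}

N(j) = ["e", "h"]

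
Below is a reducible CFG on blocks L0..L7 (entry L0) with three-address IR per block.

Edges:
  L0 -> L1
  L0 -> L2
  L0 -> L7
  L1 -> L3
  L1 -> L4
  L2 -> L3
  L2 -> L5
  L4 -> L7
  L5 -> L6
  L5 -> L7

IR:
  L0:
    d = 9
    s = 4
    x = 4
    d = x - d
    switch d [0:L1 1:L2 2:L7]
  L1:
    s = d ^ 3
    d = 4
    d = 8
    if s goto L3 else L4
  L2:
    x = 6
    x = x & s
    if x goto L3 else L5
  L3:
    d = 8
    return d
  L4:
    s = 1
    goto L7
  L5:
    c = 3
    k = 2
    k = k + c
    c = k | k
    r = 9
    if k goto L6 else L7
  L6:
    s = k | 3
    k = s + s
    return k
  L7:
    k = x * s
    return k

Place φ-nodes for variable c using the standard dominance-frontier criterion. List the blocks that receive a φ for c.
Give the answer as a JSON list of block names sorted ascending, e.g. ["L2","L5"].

Answer: ["L7"]

Working:
idom tree: L1←L0 L2←L0 L3←L0 L4←L1 L5←L2 L6←L5 L7←L0
Dom∩ at merges:
  L3: preds {L1,L2}: {L0,L1} ∩ {L0,L2} = {L0}; idom=L0
  L7: preds {L0,L4,L5}: {L0} ∩ {L0,L1,L4} ∩ {L0,L2,L5} = {L0}; idom=L0

Frontier:
  join L3 pred L1: L1 stop@L0
  join L3 pred L2: L2 stop@L0
  join L7 pred L0: · stop@L0
  join L7 pred L4: L4→L1 stop@L0
  join L7 pred L5: L5→L2 stop@L0
  L0 → ∅
  L1 → {L3,L7}
  L2 → {L3,L7}
  L3 → ∅
  L4 → {L7}
  L5 → {L7}
  L6 → ∅
  L7 → ∅

φ for c: defs {L5}
  DF⁺ = {L7}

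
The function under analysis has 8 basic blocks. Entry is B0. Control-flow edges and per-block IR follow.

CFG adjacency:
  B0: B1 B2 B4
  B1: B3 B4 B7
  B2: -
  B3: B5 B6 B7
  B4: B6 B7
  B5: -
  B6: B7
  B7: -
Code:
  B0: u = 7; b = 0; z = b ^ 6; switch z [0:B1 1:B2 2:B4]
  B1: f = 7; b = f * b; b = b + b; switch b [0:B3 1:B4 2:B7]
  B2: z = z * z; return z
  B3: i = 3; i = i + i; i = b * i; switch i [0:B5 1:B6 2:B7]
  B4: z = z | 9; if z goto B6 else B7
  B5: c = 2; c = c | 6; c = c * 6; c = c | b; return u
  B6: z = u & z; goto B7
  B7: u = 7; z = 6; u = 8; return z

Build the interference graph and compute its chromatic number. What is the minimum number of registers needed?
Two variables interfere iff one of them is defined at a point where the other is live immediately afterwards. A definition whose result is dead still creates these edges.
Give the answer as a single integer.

Answer: 4

Derivation:
def/use:
  B0 def {b,u,z} use ∅
  B1 def {b,f} use {b}
  B2 def {z} use {z}
  B3 def {i} use {b}
  B4 def {z} use {z}
  B5 def {c} use {b,u}
  B6 def {z} use {u,z}
  B7 def {u,z} use ∅

Live sets:
  live B0: ∅→{b,u,z}
  live B1: {b,u,z}→{b,u,z}
  live B2: {z}→∅
  live B3: {b,u,z}→{b,u,z}
  live B4: {u,z}→{u,z}
  live B5: {b,u}→∅
  live B6: {u,z}→∅
  live B7: ∅→∅

Interference:
  b — {c,f,i,u,z}
  c — {b,u}
  f — {b,u,z}
  i — {b,u,z}
  u — {b,c,f,i,z}
  z — {b,f,i,u}

Colouring:
  lower bound: {b,f,u,z} mutually conflict ⇒ χ ≥ 4
  assign b→c0 c→c2 f→c3 i→c3 u→c1 z→c2 — no edge inside a register ⇒ χ ≤ 4
  χ = 4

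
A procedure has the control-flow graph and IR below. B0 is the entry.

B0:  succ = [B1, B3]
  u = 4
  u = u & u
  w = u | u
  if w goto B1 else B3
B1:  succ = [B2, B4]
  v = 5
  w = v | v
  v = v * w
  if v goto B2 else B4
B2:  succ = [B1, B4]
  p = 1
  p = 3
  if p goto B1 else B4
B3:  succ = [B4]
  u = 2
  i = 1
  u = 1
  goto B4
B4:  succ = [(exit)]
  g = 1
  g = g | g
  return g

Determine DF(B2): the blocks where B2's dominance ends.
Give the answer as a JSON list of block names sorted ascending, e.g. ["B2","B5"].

idom tree: B1←B0 B2←B1 B3←B0 B4←B0
Dom∩ at merges:
  B1: preds {B0,B2}: {B0} ∩ {B0,B1,B2} = {B0}; idom=B0
  B4: preds {B1,B2,B3}: {B0,B1} ∩ {B0,B1,B2} ∩ {B0,B3} = {B0}; idom=B0

Frontier:
  B1←B0: walk · to B0
  B1←B2: walk B2→B1 to B0
  B4←B1: walk B1 to B0
  B4←B2: walk B2→B1 to B0
  B4←B3: walk B3 to B0
  DF(B0)=∅
  DF(B1)={B1,B4}
  DF(B2)={B1,B4}
  DF(B3)={B4}
  DF(B4)=∅

DF(B2) = ["B1", "B4"]

Answer: ["B1", "B4"]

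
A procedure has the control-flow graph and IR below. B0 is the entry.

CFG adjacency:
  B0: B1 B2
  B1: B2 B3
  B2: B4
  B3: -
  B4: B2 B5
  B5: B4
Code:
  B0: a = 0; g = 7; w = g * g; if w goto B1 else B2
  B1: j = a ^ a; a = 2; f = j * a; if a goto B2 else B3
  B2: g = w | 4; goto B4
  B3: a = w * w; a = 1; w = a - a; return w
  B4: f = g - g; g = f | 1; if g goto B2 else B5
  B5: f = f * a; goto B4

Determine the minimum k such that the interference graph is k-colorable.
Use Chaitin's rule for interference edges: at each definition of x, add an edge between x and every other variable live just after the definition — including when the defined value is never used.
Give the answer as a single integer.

Block summaries:
  B0: def={a,g,w} ue=∅
  B1: def={a,f,j} ue={a}
  B2: def={g} ue={w}
  B3: def={a,w} ue={w}
  B4: def={f,g} ue={g}
  B5: def={f} ue={a,f}

Backward fixpoint:
  B0: in=∅ out={a,w}
  B1: in={a,w} out={a,w}
  B2: in={a,w} out={a,g,w}
  B3: in={w} out=∅
  B4: in={a,g,w} out={a,f,g,w}
  B5: in={a,f,g,w} out={a,g,w}

Interfere edges:
  a: {f,g,j,w}
  f: {a,g,w}
  g: {a,f,w}
  j: {a,w}
  w: {a,f,g,j}

Colouring:
  {a,f,g,w} pairwise interfere (4-clique) ⇒ χ ≥ 4
  4-colouring: r0={a}  r1={w}  r2={f,j}  r3={g}
  χ = 4

Answer: 4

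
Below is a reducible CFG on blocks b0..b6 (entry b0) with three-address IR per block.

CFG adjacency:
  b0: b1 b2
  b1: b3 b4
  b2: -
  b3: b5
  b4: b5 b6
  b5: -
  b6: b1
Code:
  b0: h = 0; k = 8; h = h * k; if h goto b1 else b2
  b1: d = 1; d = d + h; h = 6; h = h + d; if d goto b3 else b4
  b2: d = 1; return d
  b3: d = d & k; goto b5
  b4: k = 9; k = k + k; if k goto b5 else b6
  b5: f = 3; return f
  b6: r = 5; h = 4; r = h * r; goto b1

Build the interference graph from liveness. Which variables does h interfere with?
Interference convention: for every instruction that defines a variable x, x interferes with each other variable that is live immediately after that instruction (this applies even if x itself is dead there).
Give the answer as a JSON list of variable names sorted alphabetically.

Per-block:
  b0 def {h,k} use ∅
  b1 def {d,h} use {h}
  b2 def {d} use ∅
  b3 def {d} use {d,k}
  b4 def {k} use ∅
  b5 def {f} use ∅
  b6 def {h,r} use ∅

Backward fixpoint:
  live b0: ∅→{h,k}
  live b1: {h,k}→{d,k}
  live b2: ∅→∅
  live b3: {d,k}→∅
  live b4: ∅→{k}
  live b5: ∅→∅
  live b6: {k}→{h,k}

Interference:
  d: {h,k}
  f: ∅
  h: {d,k,r}
  k: {d,h,r}
  r: {h,k}

N(h) = ["d", "k", "r"]

Answer: ["d", "k", "r"]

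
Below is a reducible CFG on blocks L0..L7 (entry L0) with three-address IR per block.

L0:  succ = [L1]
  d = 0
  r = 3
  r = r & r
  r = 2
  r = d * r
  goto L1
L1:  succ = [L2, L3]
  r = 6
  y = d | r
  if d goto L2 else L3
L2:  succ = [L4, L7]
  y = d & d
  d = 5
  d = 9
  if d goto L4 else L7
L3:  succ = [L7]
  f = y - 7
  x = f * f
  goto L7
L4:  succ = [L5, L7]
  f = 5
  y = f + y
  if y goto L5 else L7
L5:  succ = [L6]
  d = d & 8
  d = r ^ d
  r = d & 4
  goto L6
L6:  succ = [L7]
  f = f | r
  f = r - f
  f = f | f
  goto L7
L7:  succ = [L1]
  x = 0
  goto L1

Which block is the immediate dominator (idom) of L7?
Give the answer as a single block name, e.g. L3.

idom tree: L1←L0 L2←L1 L3←L1 L4←L2 L5←L4 L6←L5 L7←L1
Dom at joins:
  L1: preds {L0,L7}: {L0} ∩ {L0,L1,L7} = {L0}; idom=L0
  L7: preds {L2,L3,L4,L6}: {L0,L1,L2} ∩ {L0,L1,L3} ∩ {L0,L1,L2,L4} ∩ {L0,L1,L2,L4,L5,L6} = {L0,L1}; idom=L1

idom(L7) = L1

Answer: L1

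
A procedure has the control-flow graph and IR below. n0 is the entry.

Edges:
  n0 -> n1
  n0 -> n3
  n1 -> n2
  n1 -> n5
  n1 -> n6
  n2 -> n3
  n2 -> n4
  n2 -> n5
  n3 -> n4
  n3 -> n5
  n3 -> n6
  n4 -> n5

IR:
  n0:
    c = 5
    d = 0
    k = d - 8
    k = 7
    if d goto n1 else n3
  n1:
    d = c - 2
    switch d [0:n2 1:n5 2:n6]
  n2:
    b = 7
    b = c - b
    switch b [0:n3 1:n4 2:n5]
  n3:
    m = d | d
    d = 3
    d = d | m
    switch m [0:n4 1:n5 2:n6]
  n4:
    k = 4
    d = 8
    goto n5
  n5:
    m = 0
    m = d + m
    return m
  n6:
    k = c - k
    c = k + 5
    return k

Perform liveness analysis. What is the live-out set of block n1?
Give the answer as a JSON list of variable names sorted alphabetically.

def/use:
  n0 def {c,d,k} use ∅
  n1 def {d} use {c}
  n2 def {b} use {c}
  n3 def {d,m} use {d}
  n4 def {d,k} use ∅
  n5 def {m} use {d}
  n6 def {c,k} use {c,k}

Liveness:
  live n0: ∅→{c,d,k}
  live n1: {c,k}→{c,d,k}
  live n2: {c,d,k}→{c,d,k}
  live n3: {c,d,k}→{c,d,k}
  live n4: ∅→{d}
  live n5: {d}→∅
  live n6: {c,k}→∅

live-out(n1) = ["c", "d", "k"]

Answer: ["c", "d", "k"]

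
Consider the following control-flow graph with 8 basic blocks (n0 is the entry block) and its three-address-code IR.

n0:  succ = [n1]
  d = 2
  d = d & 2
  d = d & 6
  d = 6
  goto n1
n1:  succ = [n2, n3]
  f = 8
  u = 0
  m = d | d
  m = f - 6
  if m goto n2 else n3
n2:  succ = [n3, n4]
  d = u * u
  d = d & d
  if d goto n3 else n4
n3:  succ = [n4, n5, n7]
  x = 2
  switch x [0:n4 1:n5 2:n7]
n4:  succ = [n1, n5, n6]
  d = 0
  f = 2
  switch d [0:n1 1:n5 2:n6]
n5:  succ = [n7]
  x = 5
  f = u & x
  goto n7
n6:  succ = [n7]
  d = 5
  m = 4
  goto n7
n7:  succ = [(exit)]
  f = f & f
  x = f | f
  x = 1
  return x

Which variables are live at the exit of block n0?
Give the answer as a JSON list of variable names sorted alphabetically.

Answer: ["d"]

Derivation:
Per-block:
  n0 def {d} use ∅
  n1 def {f,m,u} use {d}
  n2 def {d} use {u}
  n3 def {x} use ∅
  n4 def {d,f} use ∅
  n5 def {f,x} use {u}
  n6 def {d,m} use ∅
  n7 def {f,x} use {f}

Live sets:
  live n0: ∅→{d}
  live n1: {d}→{f,u}
  live n2: {f,u}→{f,u}
  live n3: {f,u}→{f,u}
  live n4: {u}→{d,f,u}
  live n5: {u}→{f}
  live n6: {f}→{f}
  live n7: {f}→∅

live-out(n0) = ["d"]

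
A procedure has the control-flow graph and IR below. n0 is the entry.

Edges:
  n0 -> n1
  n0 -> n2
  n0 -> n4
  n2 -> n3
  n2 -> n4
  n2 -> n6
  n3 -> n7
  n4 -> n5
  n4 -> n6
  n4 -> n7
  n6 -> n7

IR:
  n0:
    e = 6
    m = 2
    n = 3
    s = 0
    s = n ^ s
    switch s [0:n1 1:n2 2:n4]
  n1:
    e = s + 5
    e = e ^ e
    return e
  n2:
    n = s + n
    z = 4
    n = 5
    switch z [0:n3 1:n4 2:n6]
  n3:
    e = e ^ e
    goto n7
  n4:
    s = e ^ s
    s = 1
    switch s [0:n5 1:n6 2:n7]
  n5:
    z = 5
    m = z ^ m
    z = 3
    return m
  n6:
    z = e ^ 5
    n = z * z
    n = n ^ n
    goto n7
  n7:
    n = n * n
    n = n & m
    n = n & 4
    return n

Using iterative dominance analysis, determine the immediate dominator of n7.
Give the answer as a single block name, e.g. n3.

Answer: n0

Analysis:
idom tree: n1←n0 n2←n0 n3←n2 n4←n0 n5←n4 n6←n0 n7←n0
Join-block Dom:
  n4: preds {n0,n2}: {n0} ∩ {n0,n2} = {n0}; idom=n0
  n6: preds {n2,n4}: {n0,n2} ∩ {n0,n4} = {n0}; idom=n0
  n7: preds {n3,n4,n6}: {n0,n2,n3} ∩ {n0,n4} ∩ {n0,n6} = {n0}; idom=n0

idom(n7) = n0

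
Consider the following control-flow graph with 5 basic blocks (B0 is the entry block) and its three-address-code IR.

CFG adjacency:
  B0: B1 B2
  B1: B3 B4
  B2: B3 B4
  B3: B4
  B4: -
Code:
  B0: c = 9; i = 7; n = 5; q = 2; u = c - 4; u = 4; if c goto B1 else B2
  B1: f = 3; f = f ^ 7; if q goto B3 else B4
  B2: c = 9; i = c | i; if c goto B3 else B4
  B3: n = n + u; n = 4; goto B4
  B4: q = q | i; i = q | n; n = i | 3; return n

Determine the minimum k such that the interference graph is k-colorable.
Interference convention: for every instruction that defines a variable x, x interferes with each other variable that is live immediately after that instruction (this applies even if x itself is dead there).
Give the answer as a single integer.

Block summaries:
  B0: {c,i,n,q,u} / ∅
  B1: {f} / {q}
  B2: {c,i} / {i}
  B3: {n} / {n,u}
  B4: {i,n,q} / {i,n,q}

Liveness:
  B0 li=∅ lo={i,n,q,u}
  B1 li={i,n,q,u} lo={i,n,q,u}
  B2 li={i,n,q,u} lo={i,n,q,u}
  B3 li={i,n,q,u} lo={i,n,q}
  B4 li={i,n,q} lo=∅

Interfere edges:
  c — {i,n,q,u}
  f — {i,n,q,u}
  i — {c,f,n,q,u}
  n — {c,f,i,q,u}
  q — {c,f,i,n,u}
  u — {c,f,i,n,q}

Chromatic number:
  clique {c,i,n,q,u} ⇒ need ≥ 5
  5-colouring: c0={i}  c1={n}  c2={q}  c3={u}  c4={c,f}
  χ = 5

Answer: 5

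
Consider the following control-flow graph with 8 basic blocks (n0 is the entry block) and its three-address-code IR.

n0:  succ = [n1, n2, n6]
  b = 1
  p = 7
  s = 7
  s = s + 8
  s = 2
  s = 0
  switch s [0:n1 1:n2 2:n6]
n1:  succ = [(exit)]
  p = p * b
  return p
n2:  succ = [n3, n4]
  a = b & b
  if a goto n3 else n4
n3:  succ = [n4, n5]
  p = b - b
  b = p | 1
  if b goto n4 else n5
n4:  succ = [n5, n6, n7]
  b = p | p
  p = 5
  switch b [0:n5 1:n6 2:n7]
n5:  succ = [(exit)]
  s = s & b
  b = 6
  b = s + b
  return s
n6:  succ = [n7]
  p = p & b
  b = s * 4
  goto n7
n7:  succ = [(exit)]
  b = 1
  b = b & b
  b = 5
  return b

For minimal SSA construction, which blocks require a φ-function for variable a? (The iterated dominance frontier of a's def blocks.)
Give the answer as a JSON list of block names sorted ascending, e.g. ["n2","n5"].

Answer: ["n6", "n7"]

Derivation:
idom tree: n1←n0 n2←n0 n3←n2 n4←n2 n5←n2 n6←n0 n7←n0
Join-block Dom:
  n4: preds {n2,n3}: {n0,n2} ∩ {n0,n2,n3} = {n0,n2}; idom=n2
  n5: preds {n3,n4}: {n0,n2,n3} ∩ {n0,n2,n4} = {n0,n2}; idom=n2
  n6: preds {n0,n4}: {n0} ∩ {n0,n2,n4} = {n0}; idom=n0
  n7: preds {n4,n6}: {n0,n2,n4} ∩ {n0,n6} = {n0}; idom=n0

Frontier:
  n4←n2: walk · to n2
  n4←n3: walk n3 to n2
  n5←n3: walk n3 to n2
  n5←n4: walk n4 to n2
  n6←n0: walk · to n0
  n6←n4: walk n4→n2 to n0
  n7←n4: walk n4→n2 to n0
  n7←n6: walk n6 to n0
  DF(n0)=∅
  DF(n1)=∅
  DF(n2)={n6,n7}
  DF(n3)={n4,n5}
  DF(n4)={n5,n6,n7}
  DF(n5)=∅
  DF(n6)={n7}
  DF(n7)=∅

φ for a: defs {n2}
  DF⁺ = {n6,n7}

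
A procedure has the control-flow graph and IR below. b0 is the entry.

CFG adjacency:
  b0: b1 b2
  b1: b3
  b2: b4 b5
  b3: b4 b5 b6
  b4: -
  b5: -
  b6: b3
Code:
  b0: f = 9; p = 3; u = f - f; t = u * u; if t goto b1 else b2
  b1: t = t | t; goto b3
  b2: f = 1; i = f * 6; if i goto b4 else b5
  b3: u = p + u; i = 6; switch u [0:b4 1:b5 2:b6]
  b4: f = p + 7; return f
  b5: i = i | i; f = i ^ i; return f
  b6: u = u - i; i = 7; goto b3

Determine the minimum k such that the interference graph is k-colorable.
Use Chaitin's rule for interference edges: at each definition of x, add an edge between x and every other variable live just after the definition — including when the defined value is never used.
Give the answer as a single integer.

Answer: 3

Derivation:
Per-block:
  b0 def {f,p,t,u} use ∅
  b1 def {t} use {t}
  b2 def {f,i} use ∅
  b3 def {i,u} use {p,u}
  b4 def {f} use {p}
  b5 def {f,i} use {i}
  b6 def {i,u} use {i,u}

Liveness:
  live b0: ∅→{p,t,u}
  live b1: {p,t,u}→{p,u}
  live b2: {p}→{i,p}
  live b3: {p,u}→{i,p,u}
  live b4: {p}→∅
  live b5: {i}→∅
  live b6: {i,p,u}→{p,u}

Conflict graph:
  f: {p}
  i: {p,u}
  p: {f,i,t,u}
  t: {p,u}
  u: {i,p,t}

Colouring:
  clique {i,p,u} ⇒ need ≥ 3
  3-colouring: R0={p}  R1={f,u}  R2={i,t}
  χ = 3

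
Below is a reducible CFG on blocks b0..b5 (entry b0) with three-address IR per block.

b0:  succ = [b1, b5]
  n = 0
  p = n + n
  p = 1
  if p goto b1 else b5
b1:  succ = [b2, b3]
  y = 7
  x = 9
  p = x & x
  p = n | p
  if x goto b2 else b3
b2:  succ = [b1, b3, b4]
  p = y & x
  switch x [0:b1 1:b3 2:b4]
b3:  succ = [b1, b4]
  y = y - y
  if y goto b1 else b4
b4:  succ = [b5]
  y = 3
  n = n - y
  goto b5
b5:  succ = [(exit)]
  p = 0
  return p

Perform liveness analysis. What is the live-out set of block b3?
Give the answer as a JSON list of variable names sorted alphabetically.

Answer: ["n"]

Derivation:
def/use:
  b0: {n,p} / ∅
  b1: {p,x,y} / {n}
  b2: {p} / {x,y}
  b3: {y} / {y}
  b4: {n,y} / {n}
  b5: {p} / ∅

Liveness:
  b0 li=∅ lo={n}
  b1 li={n} lo={n,x,y}
  b2 li={n,x,y} lo={n,y}
  b3 li={n,y} lo={n}
  b4 li={n} lo=∅
  b5 li=∅ lo=∅

live-out(b3) = ["n"]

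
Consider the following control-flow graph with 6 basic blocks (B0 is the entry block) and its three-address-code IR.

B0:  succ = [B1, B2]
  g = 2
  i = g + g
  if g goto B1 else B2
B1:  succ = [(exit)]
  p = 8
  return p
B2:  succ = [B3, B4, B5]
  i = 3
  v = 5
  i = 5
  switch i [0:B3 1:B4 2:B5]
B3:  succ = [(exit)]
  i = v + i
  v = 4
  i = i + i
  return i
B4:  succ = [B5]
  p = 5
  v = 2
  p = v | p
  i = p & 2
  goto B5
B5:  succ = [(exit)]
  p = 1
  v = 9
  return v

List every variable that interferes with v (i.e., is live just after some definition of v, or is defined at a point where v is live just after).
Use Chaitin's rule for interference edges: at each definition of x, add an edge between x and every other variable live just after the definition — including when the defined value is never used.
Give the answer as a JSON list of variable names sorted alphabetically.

Answer: ["i", "p"]

Working:
def/use:
  B0: def={g,i} ue=∅
  B1: def={p} ue=∅
  B2: def={i,v} ue=∅
  B3: def={i,v} ue={i,v}
  B4: def={i,p,v} ue=∅
  B5: def={p,v} ue=∅

Backward fixpoint:
  B0 li=∅ lo=∅
  B1 li=∅ lo=∅
  B2 li=∅ lo={i,v}
  B3 li={i,v} lo=∅
  B4 li=∅ lo=∅
  B5 li=∅ lo=∅

Interference:
  g: {i}
  i: {g,v}
  p: {v}
  v: {i,p}

N(v) = ["i", "p"]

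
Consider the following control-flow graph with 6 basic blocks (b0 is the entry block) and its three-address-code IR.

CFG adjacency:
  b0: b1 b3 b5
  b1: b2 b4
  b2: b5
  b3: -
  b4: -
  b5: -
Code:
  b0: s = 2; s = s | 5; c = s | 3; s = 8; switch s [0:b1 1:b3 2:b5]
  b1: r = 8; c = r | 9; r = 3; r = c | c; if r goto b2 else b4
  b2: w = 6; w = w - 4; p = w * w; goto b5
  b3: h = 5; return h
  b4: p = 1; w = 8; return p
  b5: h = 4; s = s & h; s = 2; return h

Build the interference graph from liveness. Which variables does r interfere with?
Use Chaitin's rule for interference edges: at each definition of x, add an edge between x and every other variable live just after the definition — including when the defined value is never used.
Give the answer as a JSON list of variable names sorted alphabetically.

Answer: ["c", "s"]

Analysis:
Per-block:
  b0: {c,s} / ∅
  b1: {c,r} / ∅
  b2: {p,w} / ∅
  b3: {h} / ∅
  b4: {p,w} / ∅
  b5: {h,s} / {s}

Liveness:
  b0 li=∅ lo={s}
  b1 li={s} lo={s}
  b2 li={s} lo={s}
  b3 li=∅ lo=∅
  b4 li=∅ lo=∅
  b5 li={s} lo=∅

Conflict graph:
  c — {r,s}
  h — {s}
  p — {s,w}
  r — {c,s}
  s — {c,h,p,r,w}
  w — {p,s}

N(r) = ["c", "s"]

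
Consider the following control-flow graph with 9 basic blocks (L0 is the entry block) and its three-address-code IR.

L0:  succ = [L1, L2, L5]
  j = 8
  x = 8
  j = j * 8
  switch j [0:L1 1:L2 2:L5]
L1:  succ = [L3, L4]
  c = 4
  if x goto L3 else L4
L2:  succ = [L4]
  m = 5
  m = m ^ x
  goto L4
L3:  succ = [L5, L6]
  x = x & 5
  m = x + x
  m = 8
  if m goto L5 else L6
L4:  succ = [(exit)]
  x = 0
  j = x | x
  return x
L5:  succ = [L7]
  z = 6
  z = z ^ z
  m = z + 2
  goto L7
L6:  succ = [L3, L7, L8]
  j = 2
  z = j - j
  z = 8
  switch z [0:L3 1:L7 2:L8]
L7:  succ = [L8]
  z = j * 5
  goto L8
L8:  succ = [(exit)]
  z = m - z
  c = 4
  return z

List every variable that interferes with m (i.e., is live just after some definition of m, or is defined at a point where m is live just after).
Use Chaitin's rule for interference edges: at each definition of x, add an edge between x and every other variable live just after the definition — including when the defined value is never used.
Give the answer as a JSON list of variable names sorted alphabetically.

Answer: ["j", "x", "z"]

Derivation:
def/use:
  L0: def={j,x} ue=∅
  L1: def={c} ue={x}
  L2: def={m} ue={x}
  L3: def={m,x} ue={x}
  L4: def={j,x} ue=∅
  L5: def={m,z} ue=∅
  L6: def={j,z} ue=∅
  L7: def={z} ue={j}
  L8: def={c,z} ue={m,z}

Backward fixpoint:
  L0: in=∅ out={j,x}
  L1: in={j,x} out={j,x}
  L2: in={x} out=∅
  L3: in={j,x} out={j,m,x}
  L4: in=∅ out=∅
  L5: in={j} out={j,m}
  L6: in={m,x} out={j,m,x,z}
  L7: in={j,m} out={m,z}
  L8: in={m,z} out=∅

Interfere edges:
  c: {j,x,z}
  j: {c,m,x,z}
  m: {j,x,z}
  x: {c,j,m,z}
  z: {c,j,m,x}

N(m) = ["j", "x", "z"]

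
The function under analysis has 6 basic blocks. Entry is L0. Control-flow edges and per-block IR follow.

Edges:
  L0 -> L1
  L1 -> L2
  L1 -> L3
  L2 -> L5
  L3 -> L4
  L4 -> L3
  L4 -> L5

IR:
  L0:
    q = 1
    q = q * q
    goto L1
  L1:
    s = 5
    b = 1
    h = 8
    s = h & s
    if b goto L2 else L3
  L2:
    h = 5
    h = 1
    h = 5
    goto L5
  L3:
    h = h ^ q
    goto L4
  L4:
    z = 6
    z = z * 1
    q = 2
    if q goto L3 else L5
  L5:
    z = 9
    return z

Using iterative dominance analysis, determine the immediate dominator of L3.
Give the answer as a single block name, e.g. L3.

idom tree: L1←L0 L2←L1 L3←L1 L4←L3 L5←L1
Dom∩ at merges:
  L3: preds {L1,L4}: {L0,L1} ∩ {L0,L1,L3,L4} = {L0,L1}; idom=L1
  L5: preds {L2,L4}: {L0,L1,L2} ∩ {L0,L1,L3,L4} = {L0,L1}; idom=L1

idom(L3) = L1

Answer: L1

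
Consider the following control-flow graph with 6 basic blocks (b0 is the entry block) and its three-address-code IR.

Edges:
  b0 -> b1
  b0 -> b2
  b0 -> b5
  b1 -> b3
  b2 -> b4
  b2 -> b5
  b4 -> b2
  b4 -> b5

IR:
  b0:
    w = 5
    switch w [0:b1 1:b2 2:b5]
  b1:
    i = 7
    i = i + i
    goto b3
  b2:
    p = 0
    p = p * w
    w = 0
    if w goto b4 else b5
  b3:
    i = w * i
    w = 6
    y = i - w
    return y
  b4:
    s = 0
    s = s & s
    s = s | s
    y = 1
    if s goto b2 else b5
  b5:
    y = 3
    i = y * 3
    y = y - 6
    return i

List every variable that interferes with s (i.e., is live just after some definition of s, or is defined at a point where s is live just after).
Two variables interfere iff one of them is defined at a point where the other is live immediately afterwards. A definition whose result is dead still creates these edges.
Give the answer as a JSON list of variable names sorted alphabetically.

Answer: ["w", "y"]

Working:
Block summaries:
  b0: def={w} ue=∅
  b1: def={i} ue=∅
  b2: def={p,w} ue={w}
  b3: def={i,w,y} ue={i,w}
  b4: def={s,y} ue=∅
  b5: def={i,y} ue=∅

Live sets:
  b0: in=∅ out={w}
  b1: in={w} out={i,w}
  b2: in={w} out={w}
  b3: in={i,w} out=∅
  b4: in={w} out={w}
  b5: in=∅ out=∅

Conflict graph:
  i — {w,y}
  p — {w}
  s — {w,y}
  w — {i,p,s,y}
  y — {i,s,w}

N(s) = ["w", "y"]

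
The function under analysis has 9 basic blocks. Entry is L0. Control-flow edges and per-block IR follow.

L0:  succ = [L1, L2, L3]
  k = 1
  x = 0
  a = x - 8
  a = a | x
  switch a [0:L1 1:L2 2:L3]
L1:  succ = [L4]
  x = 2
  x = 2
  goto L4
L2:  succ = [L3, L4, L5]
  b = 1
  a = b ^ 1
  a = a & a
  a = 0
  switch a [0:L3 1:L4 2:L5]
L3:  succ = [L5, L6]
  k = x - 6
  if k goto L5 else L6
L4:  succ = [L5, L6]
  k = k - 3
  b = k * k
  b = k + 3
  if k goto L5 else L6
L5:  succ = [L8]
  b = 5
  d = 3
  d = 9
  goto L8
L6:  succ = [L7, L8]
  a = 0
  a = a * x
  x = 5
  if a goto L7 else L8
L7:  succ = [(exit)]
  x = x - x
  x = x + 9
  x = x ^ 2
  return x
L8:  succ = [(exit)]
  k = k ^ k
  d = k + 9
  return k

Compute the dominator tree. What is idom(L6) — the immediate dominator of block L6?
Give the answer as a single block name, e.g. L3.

Answer: L0

Working:
idom tree: L1←L0 L2←L0 L3←L0 L4←L0 L5←L0 L6←L0 L7←L6 L8←L0
Dom∩ at merges:
  L3: preds {L0,L2}: {L0} ∩ {L0,L2} = {L0}; idom=L0
  L4: preds {L1,L2}: {L0,L1} ∩ {L0,L2} = {L0}; idom=L0
  L5: preds {L2,L3,L4}: {L0,L2} ∩ {L0,L3} ∩ {L0,L4} = {L0}; idom=L0
  L6: preds {L3,L4}: {L0,L3} ∩ {L0,L4} = {L0}; idom=L0
  L8: preds {L5,L6}: {L0,L5} ∩ {L0,L6} = {L0}; idom=L0

idom(L6) = L0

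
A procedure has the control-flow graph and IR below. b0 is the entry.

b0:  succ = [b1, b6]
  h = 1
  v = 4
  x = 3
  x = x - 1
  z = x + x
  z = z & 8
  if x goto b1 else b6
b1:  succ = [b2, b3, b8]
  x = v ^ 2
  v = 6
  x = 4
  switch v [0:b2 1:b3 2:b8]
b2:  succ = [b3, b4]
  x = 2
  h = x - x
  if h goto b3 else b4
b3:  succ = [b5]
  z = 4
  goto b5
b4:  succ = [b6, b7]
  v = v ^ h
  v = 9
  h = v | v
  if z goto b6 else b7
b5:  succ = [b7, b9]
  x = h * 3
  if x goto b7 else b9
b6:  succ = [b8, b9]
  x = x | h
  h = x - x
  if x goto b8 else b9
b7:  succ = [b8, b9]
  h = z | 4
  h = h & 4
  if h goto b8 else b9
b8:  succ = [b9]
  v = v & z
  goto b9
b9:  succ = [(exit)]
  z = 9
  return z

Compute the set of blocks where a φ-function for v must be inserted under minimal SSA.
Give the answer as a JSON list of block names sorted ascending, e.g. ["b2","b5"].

idom tree: b1←b0 b2←b1 b3←b1 b4←b2 b5←b3 b6←b0 b7←b1 b8←b0 b9←b0
Dom∩ at merges:
  b3: preds {b1,b2}: {b0,b1} ∩ {b0,b1,b2} = {b0,b1}; idom=b1
  b6: preds {b0,b4}: {b0} ∩ {b0,b1,b2,b4} = {b0}; idom=b0
  b7: preds {b4,b5}: {b0,b1,b2,b4} ∩ {b0,b1,b3,b5} = {b0,b1}; idom=b1
  b8: preds {b1,b6,b7}: {b0,b1} ∩ {b0,b6} ∩ {b0,b1,b7} = {b0}; idom=b0
  b9: preds {b5,b6,b7,b8}: {b0,b1,b3,b5} ∩ {b0,b6} ∩ {b0,b1,b7} ∩ {b0,b8} = {b0}; idom=b0

Frontier:
  b3←b1: walk · to b1
  b3←b2: walk b2 to b1
  b6←b0: walk · to b0
  b6←b4: walk b4→b2→b1 to b0
  b7←b4: walk b4→b2 to b1
  b7←b5: walk b5→b3 to b1
  b8←b1: walk b1 to b0
  b8←b6: walk b6 to b0
  b8←b7: walk b7→b1 to b0
  b9←b5: walk b5→b3→b1 to b0
  b9←b6: walk b6 to b0
  b9←b7: walk b7→b1 to b0
  b9←b8: walk b8 to b0
  DF(b0)=∅
  DF(b1)={b6,b8,b9}
  DF(b2)={b3,b6,b7}
  DF(b3)={b7,b9}
  DF(b4)={b6,b7}
  DF(b5)={b7,b9}
  DF(b6)={b8,b9}
  DF(b7)={b8,b9}
  DF(b8)={b9}
  DF(b9)=∅

φ for v: defs {b0,b1,b4,b8}
  DF⁺ = {b6,b7,b8,b9}

Answer: ["b6", "b7", "b8", "b9"]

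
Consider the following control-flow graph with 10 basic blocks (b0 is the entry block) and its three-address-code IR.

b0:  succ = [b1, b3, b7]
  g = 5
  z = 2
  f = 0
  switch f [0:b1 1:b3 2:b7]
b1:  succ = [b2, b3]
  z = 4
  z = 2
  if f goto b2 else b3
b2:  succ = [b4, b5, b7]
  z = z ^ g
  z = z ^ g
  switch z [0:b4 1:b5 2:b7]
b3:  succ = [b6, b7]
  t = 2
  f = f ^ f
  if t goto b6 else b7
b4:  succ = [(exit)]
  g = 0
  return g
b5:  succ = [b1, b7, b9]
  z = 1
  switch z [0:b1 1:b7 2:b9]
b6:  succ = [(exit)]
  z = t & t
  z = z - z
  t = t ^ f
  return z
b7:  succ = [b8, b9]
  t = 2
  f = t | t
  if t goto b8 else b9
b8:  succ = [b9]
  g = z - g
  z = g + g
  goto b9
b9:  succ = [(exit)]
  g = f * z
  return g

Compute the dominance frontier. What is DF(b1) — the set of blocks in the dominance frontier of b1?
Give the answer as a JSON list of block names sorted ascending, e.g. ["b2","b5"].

idom tree: b1←b0 b2←b1 b3←b0 b4←b2 b5←b2 b6←b3 b7←b0 b8←b7 b9←b0
Dom at joins:
  b1: preds {b0,b5}: {b0} ∩ {b0,b1,b2,b5} = {b0}; idom=b0
  b3: preds {b0,b1}: {b0} ∩ {b0,b1} = {b0}; idom=b0
  b7: preds {b0,b2,b3,b5}: {b0} ∩ {b0,b1,b2} ∩ {b0,b3} ∩ {b0,b1,b2,b5} = {b0}; idom=b0
  b9: preds {b5,b7,b8}: {b0,b1,b2,b5} ∩ {b0,b7} ∩ {b0,b7,b8} = {b0}; idom=b0

DF derivation:
  b1←b0: walk · to b0
  b1←b5: walk b5→b2→b1 to b0
  b3←b0: walk · to b0
  b3←b1: walk b1 to b0
  b7←b0: walk · to b0
  b7←b2: walk b2→b1 to b0
  b7←b3: walk b3 to b0
  b7←b5: walk b5→b2→b1 to b0
  b9←b5: walk b5→b2→b1 to b0
  b9←b7: walk b7 to b0
  b9←b8: walk b8→b7 to b0
  b0 → ∅
  b1 → {b1,b3,b7,b9}
  b2 → {b1,b7,b9}
  b3 → {b7}
  b4 → ∅
  b5 → {b1,b7,b9}
  b6 → ∅
  b7 → {b9}
  b8 → {b9}
  b9 → ∅

DF(b1) = ["b1", "b3", "b7", "b9"]

Answer: ["b1", "b3", "b7", "b9"]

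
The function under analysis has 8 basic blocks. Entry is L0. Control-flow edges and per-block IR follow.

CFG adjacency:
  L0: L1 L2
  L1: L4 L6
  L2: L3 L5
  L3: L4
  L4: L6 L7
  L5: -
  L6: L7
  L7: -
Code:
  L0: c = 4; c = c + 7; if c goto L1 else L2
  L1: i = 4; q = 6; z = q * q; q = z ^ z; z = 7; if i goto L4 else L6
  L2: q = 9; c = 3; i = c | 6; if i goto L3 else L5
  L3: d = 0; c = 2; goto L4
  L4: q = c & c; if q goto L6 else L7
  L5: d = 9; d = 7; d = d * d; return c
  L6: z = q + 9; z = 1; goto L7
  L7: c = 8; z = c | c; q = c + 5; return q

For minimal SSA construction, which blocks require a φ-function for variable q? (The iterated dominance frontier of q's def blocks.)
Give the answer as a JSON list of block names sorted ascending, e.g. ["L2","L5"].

Answer: ["L4", "L6", "L7"]

Derivation:
idom tree: L1←L0 L2←L0 L3←L2 L4←L0 L5←L2 L6←L0 L7←L0
Dom at joins:
  L4: preds {L1,L3}: {L0,L1} ∩ {L0,L2,L3} = {L0}; idom=L0
  L6: preds {L1,L4}: {L0,L1} ∩ {L0,L4} = {L0}; idom=L0
  L7: preds {L4,L6}: {L0,L4} ∩ {L0,L6} = {L0}; idom=L0

DF walk-up:
  join L4 pred L1: L1 stop@L0
  join L4 pred L3: L3→L2 stop@L0
  join L6 pred L1: L1 stop@L0
  join L6 pred L4: L4 stop@L0
  join L7 pred L4: L4 stop@L0
  join L7 pred L6: L6 stop@L0
  L0: DF=∅
  L1: DF={L4,L6}
  L2: DF={L4}
  L3: DF={L4}
  L4: DF={L6,L7}
  L5: DF=∅
  L6: DF={L7}
  L7: DF=∅

φ for q: defs {L1,L2,L4,L7}
  DF⁺ = {L4,L6,L7}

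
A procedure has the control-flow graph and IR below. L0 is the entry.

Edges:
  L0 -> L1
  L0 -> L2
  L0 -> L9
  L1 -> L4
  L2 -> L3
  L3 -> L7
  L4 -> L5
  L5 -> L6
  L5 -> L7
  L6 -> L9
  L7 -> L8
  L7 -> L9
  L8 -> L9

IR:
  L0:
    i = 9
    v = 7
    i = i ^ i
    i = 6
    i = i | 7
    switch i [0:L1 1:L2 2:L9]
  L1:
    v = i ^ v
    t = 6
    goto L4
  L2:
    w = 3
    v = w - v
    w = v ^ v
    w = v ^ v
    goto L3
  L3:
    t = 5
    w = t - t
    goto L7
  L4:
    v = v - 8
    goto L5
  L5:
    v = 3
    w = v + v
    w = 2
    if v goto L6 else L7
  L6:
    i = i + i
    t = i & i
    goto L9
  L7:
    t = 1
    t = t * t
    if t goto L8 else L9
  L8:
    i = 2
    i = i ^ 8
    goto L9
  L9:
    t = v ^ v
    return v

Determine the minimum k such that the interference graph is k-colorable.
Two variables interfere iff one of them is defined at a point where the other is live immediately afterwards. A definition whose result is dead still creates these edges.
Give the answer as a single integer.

Answer: 3

Derivation:
Per-block:
  L0: def={i,v} ue=∅
  L1: def={t,v} ue={i,v}
  L2: def={v,w} ue={v}
  L3: def={t,w} ue=∅
  L4: def={v} ue={v}
  L5: def={v,w} ue=∅
  L6: def={i,t} ue={i}
  L7: def={t} ue=∅
  L8: def={i} ue=∅
  L9: def={t} ue={v}

Live sets:
  L0 li=∅ lo={i,v}
  L1 li={i,v} lo={i,v}
  L2 li={v} lo={v}
  L3 li={v} lo={v}
  L4 li={i,v} lo={i}
  L5 li={i} lo={i,v}
  L6 li={i,v} lo={v}
  L7 li={v} lo={v}
  L8 li={v} lo={v}
  L9 li={v} lo=∅

Conflict graph:
  i — {t,v,w}
  t — {i,v}
  v — {i,t,w}
  w — {i,v}

Colouring:
  lower bound: {i,t,v} mutually conflict ⇒ χ ≥ 3
  assign i→c0 t→c2 v→c1 w→c2 — no edge inside a register ⇒ χ ≤ 3
  χ = 3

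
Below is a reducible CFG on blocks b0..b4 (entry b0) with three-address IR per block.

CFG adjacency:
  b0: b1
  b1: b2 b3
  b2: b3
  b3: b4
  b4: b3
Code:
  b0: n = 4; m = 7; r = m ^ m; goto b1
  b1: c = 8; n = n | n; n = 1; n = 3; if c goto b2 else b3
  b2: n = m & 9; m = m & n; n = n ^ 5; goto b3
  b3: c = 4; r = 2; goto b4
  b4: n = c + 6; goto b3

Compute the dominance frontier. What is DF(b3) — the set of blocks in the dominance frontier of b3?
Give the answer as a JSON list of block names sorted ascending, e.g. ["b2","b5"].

Answer: ["b3"]

Working:
idom tree: b1←b0 b2←b1 b3←b1 b4←b3
Dom∩ at merges:
  b3: preds {b1,b2,b4}: {b0,b1} ∩ {b0,b1,b2} ∩ {b0,b1,b3,b4} = {b0,b1}; idom=b1

Frontier:
  b3←b1: walk · to b1
  b3←b2: walk b2 to b1
  b3←b4: walk b4→b3 to b1
  b0: DF=∅
  b1: DF=∅
  b2: DF={b3}
  b3: DF={b3}
  b4: DF={b3}

DF(b3) = ["b3"]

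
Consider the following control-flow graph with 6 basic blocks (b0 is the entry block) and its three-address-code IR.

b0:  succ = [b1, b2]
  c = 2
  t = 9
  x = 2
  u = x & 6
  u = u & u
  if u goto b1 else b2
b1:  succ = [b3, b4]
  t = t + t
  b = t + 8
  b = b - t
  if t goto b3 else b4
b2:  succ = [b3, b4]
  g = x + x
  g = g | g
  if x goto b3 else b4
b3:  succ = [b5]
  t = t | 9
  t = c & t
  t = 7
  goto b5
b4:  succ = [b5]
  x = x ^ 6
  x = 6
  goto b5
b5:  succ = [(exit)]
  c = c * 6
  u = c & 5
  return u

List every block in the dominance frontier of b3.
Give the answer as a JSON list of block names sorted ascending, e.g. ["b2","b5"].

idom tree: b1←b0 b2←b0 b3←b0 b4←b0 b5←b0
Dom∩ at merges:
  b3: preds {b1,b2}: {b0,b1} ∩ {b0,b2} = {b0}; idom=b0
  b4: preds {b1,b2}: {b0,b1} ∩ {b0,b2} = {b0}; idom=b0
  b5: preds {b3,b4}: {b0,b3} ∩ {b0,b4} = {b0}; idom=b0

DF derivation:
  b3←b1: walk b1 to b0
  b3←b2: walk b2 to b0
  b4←b1: walk b1 to b0
  b4←b2: walk b2 to b0
  b5←b3: walk b3 to b0
  b5←b4: walk b4 to b0
  b0 → ∅
  b1 → {b3,b4}
  b2 → {b3,b4}
  b3 → {b5}
  b4 → {b5}
  b5 → ∅

DF(b3) = ["b5"]

Answer: ["b5"]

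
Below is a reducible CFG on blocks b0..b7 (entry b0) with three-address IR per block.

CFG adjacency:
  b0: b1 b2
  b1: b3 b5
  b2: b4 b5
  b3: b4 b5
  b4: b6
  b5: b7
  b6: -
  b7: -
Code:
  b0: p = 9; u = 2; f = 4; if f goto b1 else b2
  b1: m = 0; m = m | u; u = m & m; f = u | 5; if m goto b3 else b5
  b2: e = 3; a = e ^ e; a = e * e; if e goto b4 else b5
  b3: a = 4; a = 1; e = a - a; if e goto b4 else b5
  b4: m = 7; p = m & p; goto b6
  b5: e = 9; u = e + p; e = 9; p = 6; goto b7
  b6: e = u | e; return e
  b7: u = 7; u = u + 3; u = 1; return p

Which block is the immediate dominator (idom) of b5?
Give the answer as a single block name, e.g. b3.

idom tree: b1←b0 b2←b0 b3←b1 b4←b0 b5←b0 b6←b4 b7←b5
Dom∩ at merges:
  b4: preds {b2,b3}: {b0,b2} ∩ {b0,b1,b3} = {b0}; idom=b0
  b5: preds {b1,b2,b3}: {b0,b1} ∩ {b0,b2} ∩ {b0,b1,b3} = {b0}; idom=b0

idom(b5) = b0

Answer: b0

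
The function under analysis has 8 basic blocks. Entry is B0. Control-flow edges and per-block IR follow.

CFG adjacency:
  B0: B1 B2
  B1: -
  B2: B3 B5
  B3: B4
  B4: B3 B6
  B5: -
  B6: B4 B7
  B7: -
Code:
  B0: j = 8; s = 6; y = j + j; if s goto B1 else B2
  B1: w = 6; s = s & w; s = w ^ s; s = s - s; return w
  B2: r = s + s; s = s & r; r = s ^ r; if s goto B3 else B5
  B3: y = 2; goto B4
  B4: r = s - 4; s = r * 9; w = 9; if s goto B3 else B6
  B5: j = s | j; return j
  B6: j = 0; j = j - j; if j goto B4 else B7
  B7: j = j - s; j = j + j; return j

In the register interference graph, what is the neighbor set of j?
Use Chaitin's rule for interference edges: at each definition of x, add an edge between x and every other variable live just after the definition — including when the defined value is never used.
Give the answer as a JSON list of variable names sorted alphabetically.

Block summaries:
  B0 def {j,s,y} use ∅
  B1 def {s,w} use {s}
  B2 def {r,s} use {s}
  B3 def {y} use ∅
  B4 def {r,s,w} use {s}
  B5 def {j} use {j,s}
  B6 def {j} use ∅
  B7 def {j} use {j,s}

Live sets:
  B0 li=∅ lo={j,s}
  B1 li={s} lo=∅
  B2 li={j,s} lo={j,s}
  B3 li={s} lo={s}
  B4 li={s} lo={s}
  B5 li={j,s} lo=∅
  B6 li={s} lo={j,s}
  B7 li={j,s} lo=∅

Interference:
  j — {r,s,y}
  r — {j,s}
  s — {j,r,w,y}
  w — {s}
  y — {j,s}

N(j) = ["r", "s", "y"]

Answer: ["r", "s", "y"]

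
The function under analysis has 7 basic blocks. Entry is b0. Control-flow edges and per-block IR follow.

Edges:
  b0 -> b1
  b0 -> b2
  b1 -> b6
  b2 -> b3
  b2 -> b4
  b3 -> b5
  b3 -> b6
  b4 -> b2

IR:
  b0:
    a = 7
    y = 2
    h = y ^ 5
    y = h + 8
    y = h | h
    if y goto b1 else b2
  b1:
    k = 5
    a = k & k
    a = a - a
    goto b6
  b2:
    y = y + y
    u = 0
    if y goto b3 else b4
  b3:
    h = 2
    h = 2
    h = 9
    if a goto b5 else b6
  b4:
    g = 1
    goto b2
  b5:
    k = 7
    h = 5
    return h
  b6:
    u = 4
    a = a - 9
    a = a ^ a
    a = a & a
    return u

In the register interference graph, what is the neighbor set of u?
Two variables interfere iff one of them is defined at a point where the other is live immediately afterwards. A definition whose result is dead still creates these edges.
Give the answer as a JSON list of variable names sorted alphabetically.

Answer: ["a", "y"]

Analysis:
def/use:
  b0: {a,h,y} / ∅
  b1: {a,k} / ∅
  b2: {u,y} / {y}
  b3: {h} / {a}
  b4: {g} / ∅
  b5: {h,k} / ∅
  b6: {a,u} / {a}

Live sets:
  b0: in=∅ out={a,y}
  b1: in=∅ out={a}
  b2: in={a,y} out={a,y}
  b3: in={a} out={a}
  b4: in={a,y} out={a,y}
  b5: in=∅ out=∅
  b6: in={a} out=∅

Interfere edges:
  a — {g,h,u,y}
  g — {a,y}
  h — {a,y}
  k — ∅
  u — {a,y}
  y — {a,g,h,u}

N(u) = ["a", "y"]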